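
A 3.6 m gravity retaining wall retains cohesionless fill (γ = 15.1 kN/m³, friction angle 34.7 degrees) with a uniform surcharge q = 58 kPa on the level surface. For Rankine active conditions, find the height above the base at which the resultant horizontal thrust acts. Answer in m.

1.61 m

K_a = 0.2745.
Triangular part P₁ = ½K_aγH² = 26.86 at H/3 = 1.200 m; rectangular part P₂ = K_a q H = 57.31 at H/2 = 1.800 m.
ȳ = (P₁·1.200 + P₂·1.800)/(P₁+P₂) = 1.609 m.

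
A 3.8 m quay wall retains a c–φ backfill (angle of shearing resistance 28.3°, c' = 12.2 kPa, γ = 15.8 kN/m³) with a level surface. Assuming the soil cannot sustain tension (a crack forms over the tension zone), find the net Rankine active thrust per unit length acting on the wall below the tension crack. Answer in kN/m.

K_a = 0.3568; √K_a = 0.5973.
Tension-crack depth z_c = 2c/(γ√K_a) = 2×12.2/(15.8×0.5973) = 2.585 m.
σ_a at base = K_a γ H − 2c√K_a = 0.3568×15.8×3.8 − 2×12.2×0.5973 = 6.846 kPa.
P_a = ½ × 6.846 × (H − z_c) = 0.5×6.846×1.215 = 4.158 kN/m.

4.16 kN/m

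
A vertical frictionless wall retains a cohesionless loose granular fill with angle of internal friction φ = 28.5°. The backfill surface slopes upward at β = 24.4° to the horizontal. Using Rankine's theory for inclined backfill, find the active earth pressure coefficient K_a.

K_a = cos β · (cos β − √(cos²β − cos²φ)) / (cos β + √(cos²β − cos²φ)).
cos β = 0.9107, cos φ = 0.8788, √(cos²β − cos²φ) = 0.2388.
K_a = 0.9107 × (0.9107 − 0.2388)/(0.9107 + 0.2388) = 0.5323.

0.532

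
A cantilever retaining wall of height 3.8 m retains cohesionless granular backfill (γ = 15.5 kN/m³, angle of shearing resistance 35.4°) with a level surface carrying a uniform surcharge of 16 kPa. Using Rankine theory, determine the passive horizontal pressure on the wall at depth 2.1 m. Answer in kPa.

182 kPa

K_p = (1 + sin φ)/(1 − sin φ) = 3.754.
σ_v = γz + q = 15.5 × 2.1 + 16 = 48.55 kPa.
σ_h = K_p σ_v = 3.754 × 48.55 = 182.2 kPa.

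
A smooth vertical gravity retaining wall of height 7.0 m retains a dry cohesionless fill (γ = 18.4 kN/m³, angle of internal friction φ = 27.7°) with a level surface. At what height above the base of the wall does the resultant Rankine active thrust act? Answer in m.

K_a = 0.3653.
The pressure distribution is triangular, so the resultant acts at H/3 above the base = 7.0/3 = 2.333 m.

2.33 m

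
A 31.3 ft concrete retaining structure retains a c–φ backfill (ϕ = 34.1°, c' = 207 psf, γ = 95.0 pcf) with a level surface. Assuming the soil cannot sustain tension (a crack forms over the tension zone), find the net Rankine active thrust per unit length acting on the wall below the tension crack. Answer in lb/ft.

7130 lb/ft

K_a = 0.2815; √K_a = 0.5306.
Tension-crack depth z_c = 2c/(γ√K_a) = 2×207/(95.0×0.5306) = 8.213 ft.
σ_a at base = K_a γ H − 2c√K_a = 0.2815×95.0×31.3 − 2×207×0.5306 = 617.5 psf.
P_a = ½ × 617.5 × (H − z_c) = 0.5×617.5×23.09 = 7127 lb/ft.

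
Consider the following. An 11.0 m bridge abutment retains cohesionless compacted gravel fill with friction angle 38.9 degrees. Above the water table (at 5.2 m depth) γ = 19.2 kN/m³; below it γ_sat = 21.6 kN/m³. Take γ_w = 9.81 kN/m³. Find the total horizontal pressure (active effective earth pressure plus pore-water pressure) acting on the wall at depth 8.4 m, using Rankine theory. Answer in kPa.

K_a = (1 − sin φ)/(1 + sin φ) = 0.2285.
γ' = 21.6 − 9.81 = 11.79 kN/m³.
Effective vertical stress at 8.4 m: σ'_v = 19.2×5.2 + 11.79×3.20 = 137.6 kPa.
σ'_h = K_a σ'_v = 0.2285 × 137.6 = 31.44 kPa; u = γ_w × 3.20 = 31.39 kPa.
Total σ_h = 31.44 + 31.39 = 62.83 kPa.

62.8 kPa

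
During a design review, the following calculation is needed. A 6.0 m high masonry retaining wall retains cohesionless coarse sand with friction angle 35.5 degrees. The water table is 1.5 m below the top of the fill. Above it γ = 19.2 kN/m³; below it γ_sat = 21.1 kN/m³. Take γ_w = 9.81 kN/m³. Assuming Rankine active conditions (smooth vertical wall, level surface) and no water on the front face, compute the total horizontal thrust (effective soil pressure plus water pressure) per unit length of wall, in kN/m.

170 kN/m

K_a = tan²(45° − φ/2) = 0.2653.
γ' = 21.1 − 9.81 = 11.29 kN/m³. Depth below WT = 4.5 m.
σ'_h at WT = K_a γ d_w = 7.639 kPa; at base = 7.639 + K_a γ' × 4.5 = 21.12 kPa.
P₁ (0–1.5 m) = ½×7.639×1.5 = 5.730. P₂ (1.5–6.0 m) = ½(7.639+21.12)×4.5 = 64.70.
P_w = ½ γ_w h₂² = 0.5×9.81×4.5² = 99.33. Total = 5.730+64.70+99.33 = 169.8 kN/m.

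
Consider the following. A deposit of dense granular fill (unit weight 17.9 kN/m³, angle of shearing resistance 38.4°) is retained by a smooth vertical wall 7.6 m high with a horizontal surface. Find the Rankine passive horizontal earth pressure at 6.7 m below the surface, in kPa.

K_p = (1 + sin φ)/(1 − sin φ) = 4.279.
σ_h = K_p γ z = 4.279 × 17.9 × 6.7 = 513.2 kPa.

513 kPa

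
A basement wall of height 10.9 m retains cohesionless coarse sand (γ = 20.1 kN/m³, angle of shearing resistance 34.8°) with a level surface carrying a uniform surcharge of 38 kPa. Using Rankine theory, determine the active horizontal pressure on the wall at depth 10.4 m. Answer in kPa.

K_a = (1 − sin φ)/(1 + sin φ) = 0.2733.
σ_v = γz + q = 20.1 × 10.4 + 38 = 247.0 kPa.
σ_h = K_a σ_v = 0.2733 × 247.0 = 67.52 kPa.

67.5 kPa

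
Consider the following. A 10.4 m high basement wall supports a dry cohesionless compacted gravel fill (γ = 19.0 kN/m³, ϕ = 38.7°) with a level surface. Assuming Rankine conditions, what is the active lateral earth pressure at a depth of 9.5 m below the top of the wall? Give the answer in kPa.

K_a = (1 − sin φ)/(1 + sin φ) = 0.2306.
σ_h = K_a γ z = 0.2306 × 19.0 × 9.5 = 41.62 kPa.

41.6 kPa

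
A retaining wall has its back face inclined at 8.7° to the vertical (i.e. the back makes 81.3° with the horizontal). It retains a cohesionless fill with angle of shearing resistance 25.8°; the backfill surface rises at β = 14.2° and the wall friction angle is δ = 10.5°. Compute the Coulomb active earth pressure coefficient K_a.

K_a = sin²(α+φ) / [sin²α · sin(α−δ) · (1 + √{sin(φ+δ)sin(φ−β) / (sin(α−δ)sin(α+β))})²].
With α = 81.3°, φ = 25.8°, δ = 10.5°, β = 14.2°: K_a = 0.5385.

0.539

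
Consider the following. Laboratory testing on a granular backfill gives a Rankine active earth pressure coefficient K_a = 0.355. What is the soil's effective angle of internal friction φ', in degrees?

K_a = tan²(45° − φ/2) ⇒ 45° − φ/2 = arctan(√0.355) = 30.79°.
φ = 2(45° − 30.79°) = 28.43°.

28.4°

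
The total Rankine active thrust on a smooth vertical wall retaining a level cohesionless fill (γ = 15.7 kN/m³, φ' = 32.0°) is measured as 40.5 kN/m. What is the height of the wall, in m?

K_a = 0.3073. P_a = ½ K_a γ H² ⇒ H = √(2P_a/(K_a γ)).
H = √(2×40.5/(0.3073×15.7)) = 4.098 m.

4.10 m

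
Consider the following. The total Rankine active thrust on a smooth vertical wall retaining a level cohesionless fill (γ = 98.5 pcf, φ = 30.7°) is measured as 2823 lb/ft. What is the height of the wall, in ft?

K_a = 0.3240. P_a = ½ K_a γ H² ⇒ H = √(2P_a/(K_a γ)).
H = √(2×2823/(0.3240×98.5)) = 13.30 ft.

13.3 ft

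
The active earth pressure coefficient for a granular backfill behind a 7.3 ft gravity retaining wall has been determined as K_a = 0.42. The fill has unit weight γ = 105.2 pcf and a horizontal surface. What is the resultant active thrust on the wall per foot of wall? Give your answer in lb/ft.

1180 lb/ft

P = ½ K_a γ H² = 0.5 × 0.42 × 105.2 × 7.3² = 1177 lb/ft.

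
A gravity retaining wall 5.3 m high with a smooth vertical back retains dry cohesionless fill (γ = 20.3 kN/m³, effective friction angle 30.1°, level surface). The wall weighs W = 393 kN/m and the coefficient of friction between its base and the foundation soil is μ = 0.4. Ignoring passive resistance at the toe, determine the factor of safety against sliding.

K_a = tan²(45° − 30.1°/2) = 0.3320.
P_a = ½K_aγH² = 0.5×0.3320×20.3×5.3² = 94.66 kN/m, acting at H/3 = 1.767 m above the base.
FS_sliding = μW / P_a = 0.4×393 / 94.66 = 1.661.

1.66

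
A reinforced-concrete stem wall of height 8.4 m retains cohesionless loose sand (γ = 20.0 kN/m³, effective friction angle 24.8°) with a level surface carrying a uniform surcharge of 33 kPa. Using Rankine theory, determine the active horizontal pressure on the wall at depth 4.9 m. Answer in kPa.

K_a = (1 − sin φ)/(1 + sin φ) = 0.4090.
σ_v = γz + q = 20.0 × 4.9 + 33 = 131.0 kPa.
σ_h = K_a σ_v = 0.4090 × 131.0 = 53.58 kPa.

53.6 kPa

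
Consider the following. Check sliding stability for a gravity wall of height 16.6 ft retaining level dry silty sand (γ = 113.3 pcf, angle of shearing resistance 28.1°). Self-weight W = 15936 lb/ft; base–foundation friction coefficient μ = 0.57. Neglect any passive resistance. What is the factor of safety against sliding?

1.62

K_a = tan²(45° − 28.1°/2) = 0.3596.
P_a = ½K_aγH² = 0.5×0.3596×113.3×16.6² = 5614 lb/ft, acting at H/3 = 5.533 ft above the base.
FS_sliding = μW / P_a = 0.57×15936 / 5614 = 1.618.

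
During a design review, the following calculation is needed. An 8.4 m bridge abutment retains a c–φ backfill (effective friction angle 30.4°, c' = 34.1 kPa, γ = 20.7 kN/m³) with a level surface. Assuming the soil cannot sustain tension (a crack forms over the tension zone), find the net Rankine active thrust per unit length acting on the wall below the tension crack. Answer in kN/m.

23.8 kN/m

K_a = 0.3280; √K_a = 0.5727.
Tension-crack depth z_c = 2c/(γ√K_a) = 2×34.1/(20.7×0.5727) = 5.753 m.
σ_a at base = K_a γ H − 2c√K_a = 0.3280×20.7×8.4 − 2×34.1×0.5727 = 17.97 kPa.
P_a = ½ × 17.97 × (H − z_c) = 0.5×17.97×2.647 = 23.79 kN/m.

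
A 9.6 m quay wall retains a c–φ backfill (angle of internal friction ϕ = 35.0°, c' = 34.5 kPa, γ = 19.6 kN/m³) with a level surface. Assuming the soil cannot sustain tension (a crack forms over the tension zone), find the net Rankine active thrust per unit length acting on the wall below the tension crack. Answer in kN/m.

21.4 kN/m

K_a = 0.2710; √K_a = 0.5206.
Tension-crack depth z_c = 2c/(γ√K_a) = 2×34.5/(19.6×0.5206) = 6.763 m.
σ_a at base = K_a γ H − 2c√K_a = 0.2710×19.6×9.6 − 2×34.5×0.5206 = 15.07 kPa.
P_a = ½ × 15.07 × (H − z_c) = 0.5×15.07×2.837 = 21.38 kN/m.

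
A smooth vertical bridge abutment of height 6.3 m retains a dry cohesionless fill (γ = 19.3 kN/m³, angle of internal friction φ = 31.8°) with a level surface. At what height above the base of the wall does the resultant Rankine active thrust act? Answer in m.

2.10 m

K_a = 0.3098.
The pressure distribution is triangular, so the resultant acts at H/3 above the base = 6.3/3 = 2.100 m.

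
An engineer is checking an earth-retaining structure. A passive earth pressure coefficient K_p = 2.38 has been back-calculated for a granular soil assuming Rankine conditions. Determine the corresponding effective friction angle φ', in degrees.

24.1°

K_p = (1+sin φ)/(1−sin φ) ⇒ sin φ = (K_p − 1)/(K_p + 1) = 0.4083.
φ = arcsin(0.4083) = 24.10°.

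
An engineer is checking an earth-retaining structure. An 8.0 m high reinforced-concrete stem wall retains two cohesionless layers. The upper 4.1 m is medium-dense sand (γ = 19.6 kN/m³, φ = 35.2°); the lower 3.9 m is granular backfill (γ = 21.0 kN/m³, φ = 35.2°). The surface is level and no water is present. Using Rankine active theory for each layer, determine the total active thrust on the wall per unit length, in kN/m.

171 kN/m

K_a1 = tan²(45°−35.2°/2) = 0.2687; K_a2 = tan²(45°−35.2°/2) = 0.2687.
Layer 1: σ at base = K_a1 γ₁ h₁ = 21.59 kPa; P₁ = ½×21.59×4.1 = 44.26.
Layer 2: σ_v at top = γ₁h₁ = 80.36; σ_h top = K_a2×80.36 = 21.59; σ_h base = K_a2×(80.36+21.0×3.9) = 43.60.
P₂ = ½(21.59+43.60)×3.9 = 127.1. Total P_a = 44.26+127.1 = 171.4 kN/m.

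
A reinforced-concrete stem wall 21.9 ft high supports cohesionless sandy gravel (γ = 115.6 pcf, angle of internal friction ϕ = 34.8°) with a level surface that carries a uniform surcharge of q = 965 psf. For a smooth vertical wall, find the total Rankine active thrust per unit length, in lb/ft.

K_a = tan²(45° − φ/2) = 0.2733.
Soil triangle: ½ K_a γ H² = 0.5×0.2733×115.6×21.9² = 7576 lb/ft.
Surcharge rectangle: K_a q H = 0.2733×965×21.9 = 5776 lb/ft.
Total = 7576 + 5776 = 13350 lb/ft.

13400 lb/ft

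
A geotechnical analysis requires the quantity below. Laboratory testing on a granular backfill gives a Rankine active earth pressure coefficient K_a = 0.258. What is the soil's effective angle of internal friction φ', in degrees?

K_a = tan²(45° − φ/2) ⇒ 45° − φ/2 = arctan(√0.258) = 26.93°.
φ = 2(45° − 26.93°) = 36.14°.

36.1°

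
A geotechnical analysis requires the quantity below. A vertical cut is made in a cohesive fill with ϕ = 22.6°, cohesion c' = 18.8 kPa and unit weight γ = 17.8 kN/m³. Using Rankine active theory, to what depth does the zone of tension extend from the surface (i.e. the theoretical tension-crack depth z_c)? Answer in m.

K_a = tan²(45° − 22.6°/2) = 0.4448; √K_a = 0.6669.
The active pressure is zero where K_a γ z = 2c√K_a, so z_c = 2c/(γ√K_a) = 2×18.8/(17.8×0.6669) = 3.167 m.

3.17 m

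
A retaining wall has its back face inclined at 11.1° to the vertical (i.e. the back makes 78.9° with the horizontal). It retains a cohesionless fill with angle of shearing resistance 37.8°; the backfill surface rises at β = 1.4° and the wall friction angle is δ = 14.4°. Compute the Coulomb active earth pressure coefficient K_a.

0.308

K_a = sin²(α+φ) / [sin²α · sin(α−δ) · (1 + √{sin(φ+δ)sin(φ−β) / (sin(α−δ)sin(α+β))})²].
With α = 78.9°, φ = 37.8°, δ = 14.4°, β = 1.4°: K_a = 0.3083.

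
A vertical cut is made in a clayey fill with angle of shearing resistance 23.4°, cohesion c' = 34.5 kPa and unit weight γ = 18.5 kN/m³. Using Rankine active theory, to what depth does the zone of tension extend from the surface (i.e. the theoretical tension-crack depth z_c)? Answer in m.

5.68 m

K_a = tan²(45° − 23.4°/2) = 0.4315; √K_a = 0.6569.
The active pressure is zero where K_a γ z = 2c√K_a, so z_c = 2c/(γ√K_a) = 2×34.5/(18.5×0.6569) = 5.678 m.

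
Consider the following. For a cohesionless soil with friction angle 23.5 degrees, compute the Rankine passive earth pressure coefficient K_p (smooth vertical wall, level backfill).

2.33

K_p = (1 + sin φ)/(1 − sin φ) = tan²(45° + 23.5°/2) = 2.326.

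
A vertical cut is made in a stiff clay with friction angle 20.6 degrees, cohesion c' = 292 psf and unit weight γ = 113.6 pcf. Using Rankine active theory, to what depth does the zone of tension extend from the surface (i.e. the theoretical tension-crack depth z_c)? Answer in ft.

K_a = tan²(45° − 20.6°/2) = 0.4795; √K_a = 0.6924.
The active pressure is zero where K_a γ z = 2c√K_a, so z_c = 2c/(γ√K_a) = 2×292/(113.6×0.6924) = 7.424 ft.

7.42 ft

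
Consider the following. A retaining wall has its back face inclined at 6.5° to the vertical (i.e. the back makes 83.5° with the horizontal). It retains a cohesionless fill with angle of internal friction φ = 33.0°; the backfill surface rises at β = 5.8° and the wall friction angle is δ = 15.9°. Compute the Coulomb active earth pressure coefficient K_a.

0.338

K_a = sin²(α+φ) / [sin²α · sin(α−δ) · (1 + √{sin(φ+δ)sin(φ−β) / (sin(α−δ)sin(α+β))})²].
With α = 83.5°, φ = 33.0°, δ = 15.9°, β = 5.8°: K_a = 0.3384.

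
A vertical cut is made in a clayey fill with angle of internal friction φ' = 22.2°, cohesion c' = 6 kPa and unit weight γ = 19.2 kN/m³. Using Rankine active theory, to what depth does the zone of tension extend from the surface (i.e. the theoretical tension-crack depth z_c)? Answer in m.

K_a = tan²(45° − 22.2°/2) = 0.4515; √K_a = 0.6720.
The active pressure is zero where K_a γ z = 2c√K_a, so z_c = 2c/(γ√K_a) = 2×6/(19.2×0.6720) = 0.9301 m.

0.930 m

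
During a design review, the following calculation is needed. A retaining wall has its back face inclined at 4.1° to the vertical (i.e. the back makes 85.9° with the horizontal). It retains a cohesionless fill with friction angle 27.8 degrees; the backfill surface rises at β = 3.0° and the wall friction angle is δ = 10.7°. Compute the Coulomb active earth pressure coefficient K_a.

0.377

K_a = sin²(α+φ) / [sin²α · sin(α−δ) · (1 + √{sin(φ+δ)sin(φ−β) / (sin(α−δ)sin(α+β))})²].
With α = 85.9°, φ = 27.8°, δ = 10.7°, β = 3.0°: K_a = 0.3774.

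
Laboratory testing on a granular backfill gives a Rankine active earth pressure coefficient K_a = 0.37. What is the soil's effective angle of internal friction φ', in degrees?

K_a = tan²(45° − φ/2) ⇒ 45° − φ/2 = arctan(√0.37) = 31.31°.
φ = 2(45° − 31.31°) = 27.38°.

27.4°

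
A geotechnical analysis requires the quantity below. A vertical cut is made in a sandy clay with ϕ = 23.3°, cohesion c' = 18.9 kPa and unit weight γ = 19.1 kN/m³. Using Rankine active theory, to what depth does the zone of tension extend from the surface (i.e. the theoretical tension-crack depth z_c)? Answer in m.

3.01 m

K_a = tan²(45° − 23.3°/2) = 0.4331; √K_a = 0.6581.
The active pressure is zero where K_a γ z = 2c√K_a, so z_c = 2c/(γ√K_a) = 2×18.9/(19.1×0.6581) = 3.007 m.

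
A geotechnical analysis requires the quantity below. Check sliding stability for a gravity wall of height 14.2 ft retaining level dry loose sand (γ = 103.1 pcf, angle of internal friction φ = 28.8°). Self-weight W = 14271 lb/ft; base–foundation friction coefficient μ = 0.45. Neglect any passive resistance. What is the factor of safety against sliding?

1.77

K_a = tan²(45° − 28.8°/2) = 0.3498.
P_a = ½K_aγH² = 0.5×0.3498×103.1×14.2² = 3636 lb/ft, acting at H/3 = 4.733 ft above the base.
FS_sliding = μW / P_a = 0.45×14271 / 3636 = 1.766.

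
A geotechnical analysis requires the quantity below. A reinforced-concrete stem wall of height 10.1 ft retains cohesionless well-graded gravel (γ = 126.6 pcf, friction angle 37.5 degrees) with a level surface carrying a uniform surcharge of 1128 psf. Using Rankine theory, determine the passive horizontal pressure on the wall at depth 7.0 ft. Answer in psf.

K_p = (1 + sin φ)/(1 − sin φ) = 4.112.
σ_v = γz + q = 126.6 × 7.0 + 1128 = 2014 psf.
σ_h = K_p σ_v = 4.112 × 2014 = 8282 psf.

8280 psf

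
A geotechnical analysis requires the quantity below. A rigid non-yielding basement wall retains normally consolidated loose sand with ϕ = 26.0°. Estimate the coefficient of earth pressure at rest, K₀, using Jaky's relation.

0.562

K₀ = 1 − sin φ' = 1 − sin 26.0° = 0.5616.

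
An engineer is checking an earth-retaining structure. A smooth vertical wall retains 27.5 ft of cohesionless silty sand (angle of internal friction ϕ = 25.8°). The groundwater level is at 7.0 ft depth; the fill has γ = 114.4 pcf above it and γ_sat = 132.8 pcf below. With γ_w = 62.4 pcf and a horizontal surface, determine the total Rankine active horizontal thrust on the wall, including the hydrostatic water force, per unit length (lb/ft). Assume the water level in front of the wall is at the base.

26500 lb/ft

K_a = tan²(45° − φ/2) = 0.3935.
γ' = 132.8 − 62.4 = 70.40 pcf. Depth below WT = 20.5 ft.
σ'_h at WT = K_a γ d_w = 315.1 psf; at base = 315.1 + K_a γ' × 20.5 = 883.0 psf.
P₁ (0–7.0 ft) = ½×315.1×7.0 = 1103. P₂ (7.0–27.5 ft) = ½(315.1+883.0)×20.5 = 12280.
P_w = ½ γ_w h₂² = 0.5×62.4×20.5² = 13110. Total = 1103+12280+13110 = 26500 lb/ft.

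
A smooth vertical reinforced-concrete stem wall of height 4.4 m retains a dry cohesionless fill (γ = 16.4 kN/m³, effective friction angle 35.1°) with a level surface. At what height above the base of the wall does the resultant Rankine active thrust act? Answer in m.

1.47 m

K_a = 0.2698.
The pressure distribution is triangular, so the resultant acts at H/3 above the base = 4.4/3 = 1.467 m.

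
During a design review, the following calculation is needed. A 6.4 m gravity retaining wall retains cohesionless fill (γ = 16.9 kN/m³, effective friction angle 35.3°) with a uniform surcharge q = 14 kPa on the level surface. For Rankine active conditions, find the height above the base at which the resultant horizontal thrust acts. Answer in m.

2.35 m

K_a = 0.2675.
Triangular part P₁ = ½K_aγH² = 92.60 at H/3 = 2.133 m; rectangular part P₂ = K_a q H = 23.97 at H/2 = 3.200 m.
ȳ = (P₁·2.133 + P₂·3.200)/(P₁+P₂) = 2.353 m.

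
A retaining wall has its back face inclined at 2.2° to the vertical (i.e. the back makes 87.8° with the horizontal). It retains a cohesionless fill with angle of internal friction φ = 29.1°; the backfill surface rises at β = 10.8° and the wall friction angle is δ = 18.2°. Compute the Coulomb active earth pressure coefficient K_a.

K_a = sin²(α+φ) / [sin²α · sin(α−δ) · (1 + √{sin(φ+δ)sin(φ−β) / (sin(α−δ)sin(α+β))})²].
With α = 87.8°, φ = 29.1°, δ = 18.2°, β = 10.8°: K_a = 0.3782.

0.378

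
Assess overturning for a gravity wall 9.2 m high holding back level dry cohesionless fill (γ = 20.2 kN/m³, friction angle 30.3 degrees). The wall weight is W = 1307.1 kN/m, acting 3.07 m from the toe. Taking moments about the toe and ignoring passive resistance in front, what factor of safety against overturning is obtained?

K_a = tan²(45° − 30.3°/2) = 0.3293.
P_a = ½K_aγH² = 0.5×0.3293×20.2×9.2² = 281.5 kN/m, acting at H/3 = 3.067 m above the base.
Overturning moment M_o = P_a × H/3 = 281.5 × 3.067 = 863.3.
Resisting moment M_r = W × 3.07 = 1307.1 × 3.07 = 4013.
FS_overturning = M_r/M_o = 4013/863.3 = 4.648.

4.65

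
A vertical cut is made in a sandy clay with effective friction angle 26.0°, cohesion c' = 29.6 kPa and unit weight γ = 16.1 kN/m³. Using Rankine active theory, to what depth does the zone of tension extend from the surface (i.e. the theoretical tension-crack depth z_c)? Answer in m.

K_a = tan²(45° − 26.0°/2) = 0.3905; √K_a = 0.6249.
The active pressure is zero where K_a γ z = 2c√K_a, so z_c = 2c/(γ√K_a) = 2×29.6/(16.1×0.6249) = 5.884 m.

5.88 m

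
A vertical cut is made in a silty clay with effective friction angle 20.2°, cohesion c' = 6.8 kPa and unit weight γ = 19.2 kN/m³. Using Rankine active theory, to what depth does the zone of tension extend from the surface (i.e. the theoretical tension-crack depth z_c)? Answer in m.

K_a = tan²(45° − 20.2°/2) = 0.4867; √K_a = 0.6976.
The active pressure is zero where K_a γ z = 2c√K_a, so z_c = 2c/(γ√K_a) = 2×6.8/(19.2×0.6976) = 1.015 m.

1.02 m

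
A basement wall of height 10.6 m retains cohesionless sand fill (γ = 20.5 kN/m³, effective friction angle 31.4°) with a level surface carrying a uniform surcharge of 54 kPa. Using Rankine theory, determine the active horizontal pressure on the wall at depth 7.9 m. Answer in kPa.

68.0 kPa

K_a = (1 − sin φ)/(1 + sin φ) = 0.3149.
σ_v = γz + q = 20.5 × 7.9 + 54 = 216.0 kPa.
σ_h = K_a σ_v = 0.3149 × 216.0 = 68.01 kPa.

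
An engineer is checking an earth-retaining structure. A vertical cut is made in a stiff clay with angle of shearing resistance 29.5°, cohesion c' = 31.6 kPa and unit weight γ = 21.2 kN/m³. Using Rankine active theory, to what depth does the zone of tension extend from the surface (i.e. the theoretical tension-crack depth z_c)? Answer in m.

5.11 m

K_a = tan²(45° − 29.5°/2) = 0.3401; √K_a = 0.5832.
The active pressure is zero where K_a γ z = 2c√K_a, so z_c = 2c/(γ√K_a) = 2×31.6/(21.2×0.5832) = 5.112 m.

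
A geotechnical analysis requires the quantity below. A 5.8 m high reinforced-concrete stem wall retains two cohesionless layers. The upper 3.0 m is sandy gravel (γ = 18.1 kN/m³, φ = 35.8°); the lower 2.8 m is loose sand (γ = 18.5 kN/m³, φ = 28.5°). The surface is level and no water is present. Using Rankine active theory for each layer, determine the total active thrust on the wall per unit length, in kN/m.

101 kN/m

K_a1 = tan²(45°−35.8°/2) = 0.2619; K_a2 = tan²(45°−28.5°/2) = 0.3540.
Layer 1: σ at base = K_a1 γ₁ h₁ = 14.22 kPa; P₁ = ½×14.22×3.0 = 21.33.
Layer 2: σ_v at top = γ₁h₁ = 54.30; σ_h top = K_a2×54.30 = 19.22; σ_h base = K_a2×(54.30+18.5×2.8) = 37.55.
P₂ = ½(19.22+37.55)×2.8 = 79.48. Total P_a = 21.33+79.48 = 100.8 kN/m.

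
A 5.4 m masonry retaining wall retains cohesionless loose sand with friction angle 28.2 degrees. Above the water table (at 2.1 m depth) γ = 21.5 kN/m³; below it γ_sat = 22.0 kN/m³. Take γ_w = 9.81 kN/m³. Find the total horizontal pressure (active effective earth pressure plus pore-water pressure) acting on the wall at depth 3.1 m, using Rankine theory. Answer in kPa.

K_a = (1 − sin φ)/(1 + sin φ) = 0.3582.
γ' = 22.0 − 9.81 = 12.19 kN/m³.
Effective vertical stress at 3.1 m: σ'_v = 21.5×2.1 + 12.19×1.00 = 57.34 kPa.
σ'_h = K_a σ'_v = 0.3582 × 57.34 = 20.54 kPa; u = γ_w × 1.00 = 9.810 kPa.
Total σ_h = 20.54 + 9.810 = 30.35 kPa.

30.3 kPa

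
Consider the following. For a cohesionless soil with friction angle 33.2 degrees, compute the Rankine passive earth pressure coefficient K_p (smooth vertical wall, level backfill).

3.42

K_p = (1 + sin φ)/(1 − sin φ) = tan²(45° + 33.2°/2) = 3.421.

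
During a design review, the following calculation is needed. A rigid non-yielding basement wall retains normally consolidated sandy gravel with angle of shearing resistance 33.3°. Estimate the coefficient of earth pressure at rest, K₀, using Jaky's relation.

K₀ = 1 − sin φ' = 1 − sin 33.3° = 0.4510.

0.451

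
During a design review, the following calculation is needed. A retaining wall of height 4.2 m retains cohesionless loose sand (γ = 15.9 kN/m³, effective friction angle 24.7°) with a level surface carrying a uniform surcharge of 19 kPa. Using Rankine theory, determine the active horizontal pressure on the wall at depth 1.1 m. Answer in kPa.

K_a = (1 − sin φ)/(1 + sin φ) = 0.4106.
σ_v = γz + q = 15.9 × 1.1 + 19 = 36.49 kPa.
σ_h = K_a σ_v = 0.4106 × 36.49 = 14.98 kPa.

15.0 kPa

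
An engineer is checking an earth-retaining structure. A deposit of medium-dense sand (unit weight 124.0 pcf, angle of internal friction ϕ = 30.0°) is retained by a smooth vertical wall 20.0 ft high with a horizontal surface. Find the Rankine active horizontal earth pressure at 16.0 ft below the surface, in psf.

K_a = (1 − sin φ)/(1 + sin φ) = 0.3333.
σ_h = K_a γ z = 0.3333 × 124.0 × 16.0 = 661.3 psf.

661 psf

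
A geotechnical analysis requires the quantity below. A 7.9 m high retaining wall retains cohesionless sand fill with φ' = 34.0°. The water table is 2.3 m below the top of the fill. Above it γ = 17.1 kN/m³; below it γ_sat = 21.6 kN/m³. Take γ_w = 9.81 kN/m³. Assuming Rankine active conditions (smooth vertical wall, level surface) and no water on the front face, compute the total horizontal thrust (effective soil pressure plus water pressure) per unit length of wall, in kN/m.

281 kN/m

K_a = tan²(45° − φ/2) = 0.2827.
γ' = 21.6 − 9.81 = 11.79 kN/m³. Depth below WT = 5.6 m.
σ'_h at WT = K_a γ d_w = 11.12 kPa; at base = 11.12 + K_a γ' × 5.6 = 29.79 kPa.
P₁ (0–2.3 m) = ½×11.12×2.3 = 12.79. P₂ (2.3–7.9 m) = ½(11.12+29.79)×5.6 = 114.5.
P_w = ½ γ_w h₂² = 0.5×9.81×5.6² = 153.8. Total = 12.79+114.5+153.8 = 281.1 kN/m.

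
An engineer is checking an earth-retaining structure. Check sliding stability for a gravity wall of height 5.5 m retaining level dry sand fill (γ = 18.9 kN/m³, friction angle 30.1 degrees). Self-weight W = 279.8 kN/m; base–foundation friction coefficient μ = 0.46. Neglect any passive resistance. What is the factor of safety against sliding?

K_a = tan²(45° − 30.1°/2) = 0.3320.
P_a = ½K_aγH² = 0.5×0.3320×18.9×5.5² = 94.90 kN/m, acting at H/3 = 1.833 m above the base.
FS_sliding = μW / P_a = 0.46×279.8 / 94.90 = 1.356.

1.36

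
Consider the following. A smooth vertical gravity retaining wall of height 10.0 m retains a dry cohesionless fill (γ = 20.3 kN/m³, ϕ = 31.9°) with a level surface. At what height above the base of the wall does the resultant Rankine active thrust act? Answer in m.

3.33 m

K_a = 0.3085.
The pressure distribution is triangular, so the resultant acts at H/3 above the base = 10.0/3 = 3.333 m.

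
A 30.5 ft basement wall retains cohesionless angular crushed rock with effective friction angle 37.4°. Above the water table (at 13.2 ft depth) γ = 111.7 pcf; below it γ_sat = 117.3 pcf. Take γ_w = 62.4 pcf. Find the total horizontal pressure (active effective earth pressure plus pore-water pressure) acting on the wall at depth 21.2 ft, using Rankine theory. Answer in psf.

967 psf

K_a = (1 − sin φ)/(1 + sin φ) = 0.2443.
γ' = 117.3 − 62.4 = 54.90 pcf.
Effective vertical stress at 21.2 ft: σ'_v = 111.7×13.2 + 54.90×8.00 = 1914 psf.
σ'_h = K_a σ'_v = 0.2443 × 1914 = 467.4 psf; u = γ_w × 8.00 = 499.2 psf.
Total σ_h = 467.4 + 499.2 = 966.6 psf.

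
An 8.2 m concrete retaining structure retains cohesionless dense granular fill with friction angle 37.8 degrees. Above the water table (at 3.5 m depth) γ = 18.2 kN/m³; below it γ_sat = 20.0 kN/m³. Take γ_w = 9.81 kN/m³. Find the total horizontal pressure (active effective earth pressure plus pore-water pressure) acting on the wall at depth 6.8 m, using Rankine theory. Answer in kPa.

K_a = (1 − sin φ)/(1 + sin φ) = 0.2400.
γ' = 20.0 − 9.81 = 10.19 kN/m³.
Effective vertical stress at 6.8 m: σ'_v = 18.2×3.5 + 10.19×3.30 = 97.33 kPa.
σ'_h = K_a σ'_v = 0.2400 × 97.33 = 23.36 kPa; u = γ_w × 3.30 = 32.37 kPa.
Total σ_h = 23.36 + 32.37 = 55.73 kPa.

55.7 kPa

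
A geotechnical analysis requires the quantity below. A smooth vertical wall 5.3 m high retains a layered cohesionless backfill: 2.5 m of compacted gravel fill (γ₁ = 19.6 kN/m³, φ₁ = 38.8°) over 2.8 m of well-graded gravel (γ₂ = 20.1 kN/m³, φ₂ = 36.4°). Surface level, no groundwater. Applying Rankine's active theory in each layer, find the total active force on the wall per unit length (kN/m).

K_a1 = tan²(45°−38.8°/2) = 0.2296; K_a2 = tan²(45°−36.4°/2) = 0.2552.
Layer 1: σ at base = K_a1 γ₁ h₁ = 11.25 kPa; P₁ = ½×11.25×2.5 = 14.06.
Layer 2: σ_v at top = γ₁h₁ = 49.00; σ_h top = K_a2×49.00 = 12.50; σ_h base = K_a2×(49.00+20.1×2.8) = 26.86.
P₂ = ½(12.50+26.86)×2.8 = 55.11. Total P_a = 14.06+55.11 = 69.17 kN/m.

69.2 kN/m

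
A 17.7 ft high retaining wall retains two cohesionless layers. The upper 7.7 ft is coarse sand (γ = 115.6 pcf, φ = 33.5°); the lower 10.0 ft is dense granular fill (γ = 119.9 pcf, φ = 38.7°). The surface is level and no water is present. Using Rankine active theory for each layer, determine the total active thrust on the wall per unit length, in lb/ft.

K_a1 = tan²(45°−33.5°/2) = 0.2887; K_a2 = tan²(45°−38.7°/2) = 0.2306.
Layer 1: σ at base = K_a1 γ₁ h₁ = 257.0 psf; P₁ = ½×257.0×7.7 = 989.4.
Layer 2: σ_v at top = γ₁h₁ = 890.1; σ_h top = K_a2×890.1 = 205.2; σ_h base = K_a2×(890.1+119.9×10.0) = 481.7.
P₂ = ½(205.2+481.7)×10.0 = 3435. Total P_a = 989.4+3435 = 4424 lb/ft.

4420 lb/ft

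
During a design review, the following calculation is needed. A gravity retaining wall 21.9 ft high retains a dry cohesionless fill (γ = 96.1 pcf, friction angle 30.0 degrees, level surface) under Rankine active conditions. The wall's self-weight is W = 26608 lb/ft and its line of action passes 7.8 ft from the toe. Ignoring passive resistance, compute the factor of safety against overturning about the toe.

3.70

K_a = tan²(45° − 30.0°/2) = 0.3333.
P_a = ½K_aγH² = 0.5×0.3333×96.1×21.9² = 7682 lb/ft, acting at H/3 = 7.300 ft above the base.
Overturning moment M_o = P_a × H/3 = 7682 × 7.300 = 56080.
Resisting moment M_r = W × 7.8 = 26608 × 7.8 = 207500.
FS_overturning = M_r/M_o = 207500/56080 = 3.701.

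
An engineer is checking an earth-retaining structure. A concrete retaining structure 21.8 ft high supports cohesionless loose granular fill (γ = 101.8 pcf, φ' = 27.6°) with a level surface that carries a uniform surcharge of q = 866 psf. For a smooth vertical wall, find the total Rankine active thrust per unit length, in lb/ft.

K_a = tan²(45° − φ/2) = 0.3668.
Soil triangle: ½ K_a γ H² = 0.5×0.3668×101.8×21.8² = 8872 lb/ft.
Surcharge rectangle: K_a q H = 0.3668×866×21.8 = 6924 lb/ft.
Total = 8872 + 6924 = 15800 lb/ft.

15800 lb/ft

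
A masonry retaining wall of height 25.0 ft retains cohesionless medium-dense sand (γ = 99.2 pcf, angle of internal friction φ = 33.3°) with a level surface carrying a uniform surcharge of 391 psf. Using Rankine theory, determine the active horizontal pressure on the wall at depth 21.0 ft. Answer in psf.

720 psf

K_a = (1 − sin φ)/(1 + sin φ) = 0.2911.
σ_v = γz + q = 99.2 × 21.0 + 391 = 2474 psf.
σ_h = K_a σ_v = 0.2911 × 2474 = 720.3 psf.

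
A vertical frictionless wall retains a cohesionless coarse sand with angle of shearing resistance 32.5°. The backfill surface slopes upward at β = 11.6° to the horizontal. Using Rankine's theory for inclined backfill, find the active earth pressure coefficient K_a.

K_a = cos β · (cos β − √(cos²β − cos²φ)) / (cos β + √(cos²β − cos²φ)).
cos β = 0.9796, cos φ = 0.8434, √(cos²β − cos²φ) = 0.4983.
K_a = 0.9796 × (0.9796 − 0.4983)/(0.9796 + 0.4983) = 0.3190.

0.319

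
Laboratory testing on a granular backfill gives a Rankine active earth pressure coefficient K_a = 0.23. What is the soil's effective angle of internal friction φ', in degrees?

K_a = tan²(45° − φ/2) ⇒ 45° − φ/2 = arctan(√0.23) = 25.62°.
φ = 2(45° − 25.62°) = 38.76°.

38.8°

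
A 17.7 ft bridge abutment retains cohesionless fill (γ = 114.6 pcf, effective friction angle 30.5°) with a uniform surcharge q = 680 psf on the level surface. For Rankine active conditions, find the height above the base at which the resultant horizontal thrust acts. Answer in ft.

7.08 ft

K_a = 0.3267.
Triangular part P₁ = ½K_aγH² = 5864 at H/3 = 5.900 ft; rectangular part P₂ = K_a q H = 3932 at H/2 = 8.850 ft.
ȳ = (P₁·5.900 + P₂·8.850)/(P₁+P₂) = 7.084 ft.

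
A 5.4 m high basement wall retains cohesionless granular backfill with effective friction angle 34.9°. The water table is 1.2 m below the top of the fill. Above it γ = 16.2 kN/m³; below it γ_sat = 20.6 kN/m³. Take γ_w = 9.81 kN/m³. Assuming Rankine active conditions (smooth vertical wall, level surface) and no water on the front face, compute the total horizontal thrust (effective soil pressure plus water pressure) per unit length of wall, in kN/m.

K_a = tan²(45° − φ/2) = 0.2721.
γ' = 20.6 − 9.81 = 10.79 kN/m³. Depth below WT = 4.2 m.
σ'_h at WT = K_a γ d_w = 5.291 kPa; at base = 5.291 + K_a γ' × 4.2 = 17.62 kPa.
P₁ (0–1.2 m) = ½×5.291×1.2 = 3.174. P₂ (1.2–5.4 m) = ½(5.291+17.62)×4.2 = 48.12.
P_w = ½ γ_w h₂² = 0.5×9.81×4.2² = 86.52. Total = 3.174+48.12+86.52 = 137.8 kN/m.

138 kN/m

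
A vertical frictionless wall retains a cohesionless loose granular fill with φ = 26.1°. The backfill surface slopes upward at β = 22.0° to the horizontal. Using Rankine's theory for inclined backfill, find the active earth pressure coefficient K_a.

K_a = cos β · (cos β − √(cos²β − cos²φ)) / (cos β + √(cos²β − cos²φ)).
cos β = 0.9272, cos φ = 0.8980, √(cos²β − cos²φ) = 0.2307.
K_a = 0.9272 × (0.9272 − 0.2307)/(0.9272 + 0.2307) = 0.5577.

0.558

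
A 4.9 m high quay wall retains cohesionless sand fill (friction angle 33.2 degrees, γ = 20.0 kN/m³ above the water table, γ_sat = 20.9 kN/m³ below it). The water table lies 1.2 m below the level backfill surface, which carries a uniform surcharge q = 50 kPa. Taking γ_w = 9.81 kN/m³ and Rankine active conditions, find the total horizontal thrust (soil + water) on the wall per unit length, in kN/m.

K_a = tan²(45° − φ/2) = 0.2924.
γ' = 20.9 − 9.81 = 11.09 kN/m³. h₂ = H − d_w = 3.7 m.
σ'_h: at surface K_a·q = 14.62; at WT K_a(q+γd_w) = 21.63; at base K_a(q+γd_w+γ'h₂) = 33.63 kPa.
P₁ = ½(14.62+21.63)×1.2 = 21.75; P₂ = ½(21.63+33.63)×3.7 = 102.2; P_w = ½γ_w h₂² = 67.15.
Total = 21.75+102.2+67.15 = 191.1 kN/m.

191 kN/m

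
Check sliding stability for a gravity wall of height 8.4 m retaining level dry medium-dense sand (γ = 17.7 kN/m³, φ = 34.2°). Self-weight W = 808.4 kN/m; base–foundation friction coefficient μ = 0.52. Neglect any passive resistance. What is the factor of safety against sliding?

K_a = tan²(45° − 34.2°/2) = 0.2803.
P_a = ½K_aγH² = 0.5×0.2803×17.7×8.4² = 175.1 kN/m, acting at H/3 = 2.800 m above the base.
FS_sliding = μW / P_a = 0.52×808.4 / 175.1 = 2.401.

2.40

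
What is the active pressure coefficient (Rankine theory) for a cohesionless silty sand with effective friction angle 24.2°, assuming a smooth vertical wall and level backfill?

K_a = (1 − sin φ)/(1 + sin φ) = (1 − sin 24.2°)/(1 + sin 24.2°) = 0.4185.

0.419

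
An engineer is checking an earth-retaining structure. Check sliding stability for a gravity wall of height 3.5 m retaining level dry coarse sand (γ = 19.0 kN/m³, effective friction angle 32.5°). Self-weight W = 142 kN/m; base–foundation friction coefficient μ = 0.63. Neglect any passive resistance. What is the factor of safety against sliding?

2.55

K_a = tan²(45° − 32.5°/2) = 0.3010.
P_a = ½K_aγH² = 0.5×0.3010×19.0×3.5² = 35.03 kN/m, acting at H/3 = 1.167 m above the base.
FS_sliding = μW / P_a = 0.63×142 / 35.03 = 2.554.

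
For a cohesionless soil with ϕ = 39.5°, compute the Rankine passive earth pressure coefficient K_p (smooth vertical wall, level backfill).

4.50

K_p = (1 + sin φ)/(1 − sin φ) = tan²(45° + 39.5°/2) = 4.496.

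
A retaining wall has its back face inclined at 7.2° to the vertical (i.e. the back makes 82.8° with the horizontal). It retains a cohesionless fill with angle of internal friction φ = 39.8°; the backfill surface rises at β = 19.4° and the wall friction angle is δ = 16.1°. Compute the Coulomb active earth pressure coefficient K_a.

K_a = sin²(α+φ) / [sin²α · sin(α−δ) · (1 + √{sin(φ+δ)sin(φ−β) / (sin(α−δ)sin(α+β))})²].
With α = 82.8°, φ = 39.8°, δ = 16.1°, β = 19.4°: K_a = 0.3197.

0.320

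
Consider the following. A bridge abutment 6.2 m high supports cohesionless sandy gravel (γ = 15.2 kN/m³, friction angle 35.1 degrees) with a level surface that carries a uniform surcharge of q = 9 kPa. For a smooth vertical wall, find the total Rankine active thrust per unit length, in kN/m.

93.9 kN/m

K_a = tan²(45° − φ/2) = 0.2698.
Soil triangle: ½ K_a γ H² = 0.5×0.2698×15.2×6.2² = 78.83 kN/m.
Surcharge rectangle: K_a q H = 0.2698×9×6.2 = 15.06 kN/m.
Total = 78.83 + 15.06 = 93.89 kN/m.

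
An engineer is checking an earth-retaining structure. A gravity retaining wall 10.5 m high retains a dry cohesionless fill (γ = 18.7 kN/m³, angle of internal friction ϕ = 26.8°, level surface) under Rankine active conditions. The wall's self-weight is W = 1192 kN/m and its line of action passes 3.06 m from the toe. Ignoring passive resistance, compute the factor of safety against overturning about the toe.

K_a = tan²(45° − 26.8°/2) = 0.3785.
P_a = ½K_aγH² = 0.5×0.3785×18.7×10.5² = 390.1 kN/m, acting at H/3 = 3.500 m above the base.
Overturning moment M_o = P_a × H/3 = 390.1 × 3.500 = 1366.
Resisting moment M_r = W × 3.06 = 1192 × 3.06 = 3648.
FS_overturning = M_r/M_o = 3648/1366 = 2.671.

2.67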